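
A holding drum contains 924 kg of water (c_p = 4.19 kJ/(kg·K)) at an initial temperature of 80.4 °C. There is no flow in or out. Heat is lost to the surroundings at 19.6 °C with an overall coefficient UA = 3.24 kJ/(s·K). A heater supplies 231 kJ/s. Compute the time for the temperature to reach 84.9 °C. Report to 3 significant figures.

669 s

First-law balance (no shaft work): M c_p dT/dt = −UA(T − T_amb) + Q̇.
τ = M c_p/UA = 1194.9 s; T_ss = T_amb + Q̇/UA = 19.6 + 231/3.24 = 90.896 °C.
T(t) = T_ss + (T₀ − T_ss)e^(−t/τ); set T = 84.9:
t = −τ ln[(T − T_ss)/(T₀ − T_ss)] = −1194.9 · ln(0.57128) = 669.02 s.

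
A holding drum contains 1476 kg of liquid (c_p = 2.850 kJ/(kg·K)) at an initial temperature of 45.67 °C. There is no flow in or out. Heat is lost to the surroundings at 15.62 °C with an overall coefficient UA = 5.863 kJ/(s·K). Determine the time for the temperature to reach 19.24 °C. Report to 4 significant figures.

Energy balance: M c_p dT/dt = −UA(T − T_amb).
τ = M c_p/UA = 717.483 s; T_ss = T_amb = 15.6200 °C.
T(t) = T_ss + (T₀ − T_ss)e^(−t/τ); set T = 19.24:
t = −τ ln[(T − T_ss)/(T₀ − T_ss)] = −717.483 · ln(0.120466) = 1518.47 s.

1518 s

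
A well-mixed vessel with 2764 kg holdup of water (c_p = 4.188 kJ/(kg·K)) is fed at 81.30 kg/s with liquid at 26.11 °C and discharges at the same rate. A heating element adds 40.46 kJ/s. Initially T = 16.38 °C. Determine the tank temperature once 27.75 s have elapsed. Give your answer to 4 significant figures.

Energy balance: M c_p dT/dt = ṁ c_p (T_in − T) + 40.46.
Rearrange: dT/dt = (T_ss − T)/τ with τ = M/ṁ = 33.9975 s and T_ss = T_in + Q̇/(ṁ c_p) = 26.2288 °C.
Solution: T(t) = T_ss + (T₀ − T_ss) e^(−t/τ).
T(27.75) = 26.2288 + (-9.84883)·e^(−27.75/33.9975) = 26.2288 + (-9.84883)·0.442093 = 21.8747 °C.

21.87 °C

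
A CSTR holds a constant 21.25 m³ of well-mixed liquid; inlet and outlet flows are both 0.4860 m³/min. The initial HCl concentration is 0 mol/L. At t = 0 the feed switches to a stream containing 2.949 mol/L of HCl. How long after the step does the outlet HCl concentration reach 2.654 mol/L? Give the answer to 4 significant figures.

Species balance: V dC/dt = Q(C_in − C) ⇒ τ = V/Q = 43.7243 min.
C(t) = C_in + (C₀ − C_in) e^(−t/τ). Set C = 2.654 and solve for t:
e^(−t/τ) = (C − C_in)/(C₀ − C_in) = (2.654 − 2.949)/(0 − 2.949) = 0.100034
t = −τ ln(…) = 43.7243 × 2.30225 = 100.664 min.

100.7 min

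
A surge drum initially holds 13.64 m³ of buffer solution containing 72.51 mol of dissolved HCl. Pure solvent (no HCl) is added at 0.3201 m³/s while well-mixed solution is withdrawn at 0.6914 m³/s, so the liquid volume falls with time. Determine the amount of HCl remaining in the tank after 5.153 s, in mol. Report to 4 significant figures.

Let m(t) be the amount of HCl. Volume: V(t) = V₀ + (Q_in − Q_out) t = 13.64 − 0.371300 t; V(5.153) = 11.7267 m³.
Solute balance: dm/dt = 0 − Q_out C = −Q_out m/V(t).
dm/m = −Q_out dt/(V₀ − 0.371300 t); integrating gives ln(m/m₀) = −(Q_out/(Q_in−Q_out)) ln(V/V₀).
m = m₀ (V₀/V)^(Q_out/(Q_in−Q_out)) = 72.51 × (13.64/11.7267)^(-1.86211) = 54.7232 mol.

54.72 mol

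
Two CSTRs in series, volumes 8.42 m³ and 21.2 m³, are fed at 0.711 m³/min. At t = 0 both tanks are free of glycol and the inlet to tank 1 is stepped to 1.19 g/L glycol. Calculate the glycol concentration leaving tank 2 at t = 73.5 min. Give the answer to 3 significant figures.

Species balance on tank i: dCᵢ/dt = (Cᵢ₋₁ − Cᵢ)/τᵢ with τᵢ = Vᵢ/Q.
τ₁ = 8.42/0.711 = 11.842 min; τ₂ = 21.2/0.711 = 29.817 min.
Tank 1: C₁ = C_in(1 − e^(−t/τ₁)). Tank 2 (τ₁ ≠ τ₂): C₂ = C_in[1 − (τ₁ e^(−t/τ₁) − τ₂ e^(−t/τ₂))/(τ₁ − τ₂)].
At t = 73.5: e^(−t/τ₁) = 0.0020163, e^(−t/τ₂) = 0.085007.
C₂ = 1.19·[1 − (11.842·0.0020163 − 29.817·0.085007)/(-17.975)] = 1.19·0.86032 = 1.0238 g/L.

1.02 g/L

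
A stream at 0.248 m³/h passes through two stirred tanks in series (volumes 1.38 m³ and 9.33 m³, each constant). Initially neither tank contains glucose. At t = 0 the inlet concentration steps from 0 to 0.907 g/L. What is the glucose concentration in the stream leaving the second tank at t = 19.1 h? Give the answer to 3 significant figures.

0.271 g/L

Each tank obeys Vᵢ dCᵢ/dt = Q(Cᵢ₋₁ − Cᵢ), so τᵢ = Vᵢ/Q.
τ₁ = 1.38/0.248 = 5.5645 h; τ₂ = 9.33/0.248 = 37.621 h.
Tank 1: C₁ = C_in(1 − e^(−t/τ₁)). Tank 2 (τ₁ ≠ τ₂): C₂ = C_in[1 − (τ₁ e^(−t/τ₁) − τ₂ e^(−t/τ₂))/(τ₁ − τ₂)].
At t = 19.1: e^(−t/τ₁) = 0.032307, e^(−t/τ₂) = 0.60188.
C₂ = 0.907·[1 − (5.5645·0.032307 − 37.621·0.60188)/(-32.056)] = 0.907·0.29925 = 0.27142 g/L.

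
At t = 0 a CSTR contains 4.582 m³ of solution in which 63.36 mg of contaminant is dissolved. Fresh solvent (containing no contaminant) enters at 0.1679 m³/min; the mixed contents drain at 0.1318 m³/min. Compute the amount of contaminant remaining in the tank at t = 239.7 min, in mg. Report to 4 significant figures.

Let m(t) be the amount of contaminant. Volume: V(t) = V₀ + (Q_in − Q_out) t = 4.582 + 0.0361000 t; V(239.7) = 13.2352 m³.
Solute balance: dm/dt = 0 − Q_out C = −Q_out m/V(t).
dm/m = −Q_out dt/(V₀ + 0.0361000 t); integrating gives ln(m/m₀) = −(Q_out/(Q_in−Q_out)) ln(V/V₀).
m = m₀ (V₀/V)^(Q_out/(Q_in−Q_out)) = 63.36 × (4.582/13.2352)^(3.65097) = 1.31797 mg.

1.318 mg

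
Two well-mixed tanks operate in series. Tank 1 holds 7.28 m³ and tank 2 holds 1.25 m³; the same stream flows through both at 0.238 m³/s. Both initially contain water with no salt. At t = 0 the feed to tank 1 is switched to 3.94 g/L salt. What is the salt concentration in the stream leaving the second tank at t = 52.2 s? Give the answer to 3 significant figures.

3.08 g/L

Each tank obeys Vᵢ dCᵢ/dt = Q(Cᵢ₋₁ − Cᵢ), so τᵢ = Vᵢ/Q.
τ₁ = 7.28/0.238 = 30.588 s; τ₂ = 1.25/0.238 = 5.2521 s.
Tank 1: C₁ = C_in(1 − e^(−t/τ₁)). Tank 2 (τ₁ ≠ τ₂): C₂ = C_in[1 − (τ₁ e^(−t/τ₁) − τ₂ e^(−t/τ₂))/(τ₁ − τ₂)].
At t = 52.2: e^(−t/τ₁) = 0.18149, e^(−t/τ₂) = 4.8261e-05.
C₂ = 3.94·[1 − (30.588·0.18149 − 5.2521·4.8261e-05)/(25.336)] = 3.94·0.78089 = 3.0767 g/L.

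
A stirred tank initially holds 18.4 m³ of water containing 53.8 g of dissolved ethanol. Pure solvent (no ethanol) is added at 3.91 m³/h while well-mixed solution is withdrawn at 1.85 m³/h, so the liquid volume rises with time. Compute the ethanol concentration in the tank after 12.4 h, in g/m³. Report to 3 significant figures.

0.560 g/m³

Let m(t) be the amount of ethanol. Volume: V(t) = V₀ + (Q_in − Q_out) t = 18.4 + 2.0600 t; V(12.4) = 43.944 m³.
Species balance (pure solvent in): dm/dt = −Q_out · m/V(t).
Separate: dm/m = −Q_out dt/V(t) ⇒ ln(m/m₀) = −(Q_out/(Q_in−Q_out)) ln(V/V₀).
m = m₀ (V₀/V)^(Q_out/(Q_in−Q_out)) = 53.8 × (18.4/43.944)^(0.89806) = 24.617 g.
C = m/V = 24.617/43.944 = 0.56020 g/m³.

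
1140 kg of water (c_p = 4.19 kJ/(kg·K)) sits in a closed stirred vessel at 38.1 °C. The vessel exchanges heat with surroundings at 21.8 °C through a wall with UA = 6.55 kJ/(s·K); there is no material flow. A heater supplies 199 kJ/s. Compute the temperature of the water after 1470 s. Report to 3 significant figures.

50.3 °C

Lumped-capacitance energy balance: M c_p dT/dt = UA(T_amb − T) + Q̇.
dT/dt = (T_ss − T)/τ with T_ss = T_amb + Q̇/UA = 21.8 + 199/6.55 = 52.182 °C, τ = M c_p/UA = 1140·4.19/6.55 = 729.25 s.
Solution: T(t) = T_ss + (T₀ − T_ss) e^(−t/τ).
T(1470) = 52.182 + (-14.082)·0.13322 = 50.306 °C.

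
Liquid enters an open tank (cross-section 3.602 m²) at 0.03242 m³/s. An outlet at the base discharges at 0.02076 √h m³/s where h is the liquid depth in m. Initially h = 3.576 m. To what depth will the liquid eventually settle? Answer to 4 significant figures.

2.439 m

Mass balance (ρ constant): A dh/dt = Q_in − 0.02076 √h. At steady state dh/dt = 0:
Q_in = 0.02076 √h_ss ⇒ √h_ss = 0.03242/0.02076 = 1.56166.
h_ss = 1.56166² = 2.43877 m. (Since h₀ = 3.576 m > h_ss, the level will fall toward this value.)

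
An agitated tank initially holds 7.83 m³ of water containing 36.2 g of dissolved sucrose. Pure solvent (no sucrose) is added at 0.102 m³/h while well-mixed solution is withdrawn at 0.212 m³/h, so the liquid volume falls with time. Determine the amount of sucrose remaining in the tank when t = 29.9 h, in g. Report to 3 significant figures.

Total volume: dV/dt = Q_in − Q_out = -0.11000 m³/h, so V(t) = 7.83 − 0.11000 t and V(29.9) = 4.5410 m³.
Solute balance: dm/dt = 0 − Q_out C = −Q_out m/V(t).
Separate: dm/m = −Q_out dt/V(t) ⇒ ln(m/m₀) = −(Q_out/(Q_in−Q_out)) ln(V/V₀).
m = m₀ (V₀/V)^(Q_out/(Q_in−Q_out)) = 36.2 × (7.83/4.5410)^(-1.9273) = 12.668 g.

12.7 g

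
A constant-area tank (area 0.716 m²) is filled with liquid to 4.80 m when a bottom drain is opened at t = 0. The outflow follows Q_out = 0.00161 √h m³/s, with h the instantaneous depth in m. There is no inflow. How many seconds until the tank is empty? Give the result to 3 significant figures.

1950 s

A dh/dt = −Q_out = −0.00161 √h.
Separate and integrate: 2(√h − √h₀) = −(0.00161/A) t.
Set h = 0: 2√h₀ = (0.00161/A) t_empty ⇒ t_empty = 2A√h₀/0.00161.
t_empty = 2·0.716·√4.80/0.00161 = 1.4320·2.1909/0.00161 = 1948.7 s.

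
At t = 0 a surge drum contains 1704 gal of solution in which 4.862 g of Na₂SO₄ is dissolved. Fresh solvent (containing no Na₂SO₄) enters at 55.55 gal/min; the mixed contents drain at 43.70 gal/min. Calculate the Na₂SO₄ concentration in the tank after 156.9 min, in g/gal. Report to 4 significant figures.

Total volume: dV/dt = Q_in − Q_out = 11.8500 gal/min, so V(t) = 1704 + 11.8500 t and V(156.9) = 3563.26 gal.
Species balance (pure solvent in): dm/dt = −Q_out · m/V(t).
dm/m = −Q_out dt/(V₀ + 11.8500 t); integrating gives ln(m/m₀) = −(Q_out/(Q_in−Q_out)) ln(V/V₀).
m = m₀ (V₀/V)^(Q_out/(Q_in−Q_out)) = 4.862 × (1704/3563.26)^(3.68776) = 0.320136 g.
C = m/V = 0.320136/3563.26 = 8.98435e-05 g/gal.

8.984e-05 g/gal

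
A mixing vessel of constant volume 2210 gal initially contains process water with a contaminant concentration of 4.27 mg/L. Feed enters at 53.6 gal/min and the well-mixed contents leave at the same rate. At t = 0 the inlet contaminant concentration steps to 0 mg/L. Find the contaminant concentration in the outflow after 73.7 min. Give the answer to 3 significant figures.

0.715 mg/L

Species balance on the tank: V dC/dt = Q(C_in − C).
So dC/dt = (C_in − C)/τ with τ = V/Q = 2210/53.6 = 41.231 min.
This is linear first-order; C(t) = C_in + (C₀ − C_in) e^(−t/τ).
C(73.7) = 0 + (4.27 − 0)·e^(−73.7/41.231) = 0 + (4.2700)·0.16738 = 0.71472 mg/L.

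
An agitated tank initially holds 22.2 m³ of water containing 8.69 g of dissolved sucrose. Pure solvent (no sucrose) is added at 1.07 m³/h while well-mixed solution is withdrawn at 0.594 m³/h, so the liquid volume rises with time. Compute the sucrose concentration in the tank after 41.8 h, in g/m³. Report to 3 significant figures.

Total volume: dV/dt = Q_in − Q_out = 0.47600 m³/h, so V(t) = 22.2 + 0.47600 t and V(41.8) = 42.097 m³.
No sucrose enters, so dm/dt = −Q_out · (m/V).
Separate: dm/m = −Q_out dt/V(t) ⇒ ln(m/m₀) = −(Q_out/(Q_in−Q_out)) ln(V/V₀).
m = m₀ (V₀/V)^(Q_out/(Q_in−Q_out)) = 8.69 × (22.2/42.097)^(1.2479) = 3.9105 g.
C = m/V = 3.9105/42.097 = 0.092893 g/m³.

0.0929 g/m³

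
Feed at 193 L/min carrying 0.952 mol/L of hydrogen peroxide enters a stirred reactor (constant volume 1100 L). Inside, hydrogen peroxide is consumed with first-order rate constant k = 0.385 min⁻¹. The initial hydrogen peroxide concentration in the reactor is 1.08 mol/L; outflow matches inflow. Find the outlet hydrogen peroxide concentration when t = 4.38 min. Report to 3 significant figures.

V dC/dt = Q(C_in − C) − k V C.
dC/dt = (Q/V) C_in − (Q/V + k) C; effective rate a = Q/V + k = 0.17545 + 0.385 = 0.56045 min⁻¹.
C_ss = Q C_in/(Q + kV) = 0.29803 mol/L; C(t) = C_ss + (C₀ − C_ss) e^(−a t).
C(4.38) = 0.29803 + (0.78197)·e^(−0.56045·4.38) = 0.29803 + (0.78197)·0.085881 = 0.36519 mol/L.

0.365 mol/L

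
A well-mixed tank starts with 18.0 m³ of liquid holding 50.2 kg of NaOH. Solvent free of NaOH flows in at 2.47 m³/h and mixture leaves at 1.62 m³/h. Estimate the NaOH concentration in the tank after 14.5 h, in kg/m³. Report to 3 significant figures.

Total volume: dV/dt = Q_in − Q_out = 0.85000 m³/h, so V(t) = 18.0 + 0.85000 t and V(14.5) = 30.325 m³.
Species balance (pure solvent in): dm/dt = −Q_out · m/V(t).
dm/m = −Q_out dt/(V₀ + 0.85000 t); integrating gives ln(m/m₀) = −(Q_out/(Q_in−Q_out)) ln(V/V₀).
m = m₀ (V₀/V)^(Q_out/(Q_in−Q_out)) = 50.2 × (18.0/30.325)^(1.9059) = 18.577 kg.
C = m/V = 18.577/30.325 = 0.61259 kg/m³.

0.613 kg/m³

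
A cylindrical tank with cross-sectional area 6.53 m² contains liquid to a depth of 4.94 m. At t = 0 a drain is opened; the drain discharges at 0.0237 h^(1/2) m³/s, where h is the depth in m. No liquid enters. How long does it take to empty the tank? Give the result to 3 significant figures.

1220 s

Unsteady balance on liquid volume: A dh/dt = −0.0237 √h.
Separate and integrate: 2(√h − √h₀) = −(0.0237/A) t.
Tank is empty when √h = 0: t_empty = 2A√h₀/0.0237.
t_empty = 2·6.53·√4.94/0.0237 = 13.060·2.2226/0.0237 = 1224.8 s.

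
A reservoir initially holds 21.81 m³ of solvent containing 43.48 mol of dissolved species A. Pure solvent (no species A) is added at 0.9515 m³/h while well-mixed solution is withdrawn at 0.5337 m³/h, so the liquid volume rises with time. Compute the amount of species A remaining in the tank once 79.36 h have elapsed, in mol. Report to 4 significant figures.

13.35 mol

Let m(t) be the amount of species A. Volume: V(t) = V₀ + (Q_in − Q_out) t = 21.81 + 0.417800 t; V(79.36) = 54.9666 m³.
No species A enters, so dm/dt = −Q_out · (m/V).
Separate: dm/m = −Q_out dt/V(t) ⇒ ln(m/m₀) = −(Q_out/(Q_in−Q_out)) ln(V/V₀).
m = m₀ (V₀/V)^(Q_out/(Q_in−Q_out)) = 43.48 × (21.81/54.9666)^(1.27741) = 13.3501 mol.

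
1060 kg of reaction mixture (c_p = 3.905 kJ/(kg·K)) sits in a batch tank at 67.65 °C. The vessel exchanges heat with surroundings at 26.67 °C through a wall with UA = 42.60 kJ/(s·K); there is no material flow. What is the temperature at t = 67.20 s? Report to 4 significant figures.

47.19 °C

Lumped-capacitance energy balance: M c_p dT/dt = UA(T_amb − T).
dT/dt = (T_ss − T)/τ with T_ss = T_amb = 26.6700 °C, τ = M c_p/UA = 1060·3.905/42.60 = 97.1667 s.
Solution: T(t) = T_ss + (T₀ − T_ss) e^(−t/τ).
T(67.20) = 26.6700 + (40.9800)·0.500777 = 47.1918 °C.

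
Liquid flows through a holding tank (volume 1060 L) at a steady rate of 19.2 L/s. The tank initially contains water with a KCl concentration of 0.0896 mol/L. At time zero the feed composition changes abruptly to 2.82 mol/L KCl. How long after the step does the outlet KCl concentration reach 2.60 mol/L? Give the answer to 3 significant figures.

Species balance: V dC/dt = Q(C_in − C) ⇒ τ = V/Q = 55.208 s.
C(t) = C_in + (C₀ − C_in) e^(−t/τ). Set C = 2.60 and solve for t:
e^(−t/τ) = (C − C_in)/(C₀ − C_in) = (2.60 − 2.82)/(0.0896 − 2.82) = 0.080574
t = −τ ln(…) = 55.208 × 2.5186 = 139.05 s.

139 s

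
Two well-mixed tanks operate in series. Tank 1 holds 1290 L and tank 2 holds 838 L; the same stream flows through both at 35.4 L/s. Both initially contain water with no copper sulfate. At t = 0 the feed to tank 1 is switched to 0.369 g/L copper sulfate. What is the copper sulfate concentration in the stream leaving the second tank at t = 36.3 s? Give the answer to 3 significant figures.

Species balance on tank i: dCᵢ/dt = (Cᵢ₋₁ − Cᵢ)/τᵢ with τᵢ = Vᵢ/Q.
τ₁ = 1290/35.4 = 36.441 s; τ₂ = 838/35.4 = 23.672 s.
Tank 1: C₁ = C_in(1 − e^(−t/τ₁)). Tank 2 (τ₁ ≠ τ₂): C₂ = C_in[1 − (τ₁ e^(−t/τ₁) − τ₂ e^(−t/τ₂))/(τ₁ − τ₂)].
At t = 36.3: e^(−t/τ₁) = 0.36930, e^(−t/τ₂) = 0.21579.
C₂ = 0.369·[1 − (36.441·0.36930 − 23.672·0.21579)/(12.768)] = 0.369·0.34609 = 0.12771 g/L.

0.128 g/L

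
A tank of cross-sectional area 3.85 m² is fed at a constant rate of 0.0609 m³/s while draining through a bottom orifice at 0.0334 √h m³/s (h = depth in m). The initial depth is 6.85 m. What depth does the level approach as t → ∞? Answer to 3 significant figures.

Level balance: A dh/dt = 0.0609 − 0.0334 √h. Setting dh/dt = 0:
Q_in = 0.0334 √h_ss ⇒ √h_ss = 0.0609/0.0334 = 1.8234.
h_ss = 1.8234² = 3.3246 m. (Since h₀ = 6.85 m > h_ss, the level will fall toward this value.)

3.32 m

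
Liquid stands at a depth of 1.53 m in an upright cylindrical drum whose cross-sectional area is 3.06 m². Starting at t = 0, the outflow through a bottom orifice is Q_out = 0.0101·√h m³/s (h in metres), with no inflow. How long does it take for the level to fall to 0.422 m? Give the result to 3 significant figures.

356 s

A dh/dt = −Q_out = −0.0101 √h.
∫ h^(−1/2) dh = −(0.0101/A) ∫ dt, giving 2√h = 2√h₀ − (0.0101/A) t.
t = 2A(√h₀ − √h)/0.0101 = 2·3.06·(√1.53 − √0.422)/0.0101
  = 6.1200 × (1.2369 − 0.64962) / 0.0101 = 355.88 s.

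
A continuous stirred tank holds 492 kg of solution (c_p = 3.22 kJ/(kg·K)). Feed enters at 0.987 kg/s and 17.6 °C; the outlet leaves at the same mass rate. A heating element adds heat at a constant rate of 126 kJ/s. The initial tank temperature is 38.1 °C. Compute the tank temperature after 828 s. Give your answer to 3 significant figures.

M c_p dT/dt = ṁ c_p (T_in − T) + Q̇.
τ = M/ṁ = 498.48 s; T_ss = T_in + Q̇/(ṁ c_p) = 17.6 + 126/(0.987·3.22) = 57.246 °C.
T approaches T_ss exponentially: T(t) = T_ss + (T₀ − T_ss) e^(−t/τ).
T(828) = 57.246 + (-19.146)·e^(−828/498.48) = 57.246 + (-19.146)·0.18994 = 53.609 °C.

53.6 °C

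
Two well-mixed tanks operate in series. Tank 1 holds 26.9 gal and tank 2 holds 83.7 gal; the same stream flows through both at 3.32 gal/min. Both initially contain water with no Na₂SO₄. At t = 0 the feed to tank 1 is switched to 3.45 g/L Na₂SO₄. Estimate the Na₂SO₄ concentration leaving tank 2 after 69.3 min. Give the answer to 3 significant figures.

3.12 g/L

Species balance on tank i: dCᵢ/dt = (Cᵢ₋₁ − Cᵢ)/τᵢ with τᵢ = Vᵢ/Q.
τ₁ = 26.9/3.32 = 8.1024 min; τ₂ = 83.7/3.32 = 25.211 min.
Tank 1: C₁ = C_in(1 − e^(−t/τ₁)). Tank 2 (τ₁ ≠ τ₂): C₂ = C_in[1 − (τ₁ e^(−t/τ₁) − τ₂ e^(−t/τ₂))/(τ₁ − τ₂)].
At t = 69.3: e^(−t/τ₁) = 0.00019296, e^(−t/τ₂) = 0.064004.
C₂ = 3.45·[1 − (8.1024·0.00019296 − 25.211·0.064004)/(-17.108)] = 3.45·0.90578 = 3.1249 g/L.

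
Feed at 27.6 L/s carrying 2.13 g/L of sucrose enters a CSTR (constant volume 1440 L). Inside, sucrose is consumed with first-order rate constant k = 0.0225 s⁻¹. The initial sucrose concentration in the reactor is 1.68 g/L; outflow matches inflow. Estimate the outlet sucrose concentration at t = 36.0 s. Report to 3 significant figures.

Species balance: V dC/dt = Q C_in − Q C − k V C.
dC/dt = (Q/V) C_in − (Q/V + k) C; effective rate a = Q/V + k = 0.019167 + 0.0225 = 0.041667 s⁻¹.
C_ss = Q C_in/(Q + kV) = 0.97980 g/L; C(t) = C_ss + (C₀ − C_ss) e^(−a t).
C(36.0) = 0.97980 + (0.70020)·e^(−0.041667·36.0) = 0.97980 + (0.70020)·0.22313 = 1.1360 g/L.

1.14 g/L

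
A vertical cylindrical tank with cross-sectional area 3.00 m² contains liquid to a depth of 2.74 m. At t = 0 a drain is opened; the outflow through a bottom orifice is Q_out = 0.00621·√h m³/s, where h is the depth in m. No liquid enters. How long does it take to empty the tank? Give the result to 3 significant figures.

1600 s

Volume balance on the tank: A dh/dt = −0.00621 √h.
Separate and integrate: 2(√h − √h₀) = −(0.00621/A) t.
Set h = 0: 2√h₀ = (0.00621/A) t_empty ⇒ t_empty = 2A√h₀/0.00621.
t_empty = 2·3.00·√2.74/0.00621 = 6.0000·1.6553/0.00621 = 1599.3 s.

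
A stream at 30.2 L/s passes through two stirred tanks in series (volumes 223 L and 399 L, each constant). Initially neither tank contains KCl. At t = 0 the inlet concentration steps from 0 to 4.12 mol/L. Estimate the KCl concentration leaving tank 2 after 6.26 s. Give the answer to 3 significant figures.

0.541 mol/L

Each tank obeys Vᵢ dCᵢ/dt = Q(Cᵢ₋₁ − Cᵢ), so τᵢ = Vᵢ/Q.
τ₁ = 223/30.2 = 7.3841 s; τ₂ = 399/30.2 = 13.212 s.
Tank 1: C₁ = C_in(1 − e^(−t/τ₁)). Tank 2 (τ₁ ≠ τ₂): C₂ = C_in[1 − (τ₁ e^(−t/τ₁) − τ₂ e^(−t/τ₂))/(τ₁ − τ₂)].
At t = 6.26: e^(−t/τ₁) = 0.42837, e^(−t/τ₂) = 0.62262.
C₂ = 4.12·[1 − (7.3841·0.42837 − 13.212·0.62262)/(-5.8278)] = 4.12·0.13125 = 0.54075 mol/L.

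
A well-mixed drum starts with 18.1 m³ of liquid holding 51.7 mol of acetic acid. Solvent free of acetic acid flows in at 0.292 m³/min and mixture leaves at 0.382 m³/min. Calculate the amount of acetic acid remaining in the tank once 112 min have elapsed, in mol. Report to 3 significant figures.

1.63 mol

Total volume: dV/dt = Q_in − Q_out = -0.090000 m³/min, so V(t) = 18.1 − 0.090000 t and V(112) = 8.0200 m³.
Solute balance: dm/dt = 0 − Q_out C = −Q_out m/V(t).
Separate: dm/m = −Q_out dt/V(t) ⇒ ln(m/m₀) = −(Q_out/(Q_in−Q_out)) ln(V/V₀).
m = m₀ (V₀/V)^(Q_out/(Q_in−Q_out)) = 51.7 × (18.1/8.0200)^(-4.2444) = 1.6333 mol.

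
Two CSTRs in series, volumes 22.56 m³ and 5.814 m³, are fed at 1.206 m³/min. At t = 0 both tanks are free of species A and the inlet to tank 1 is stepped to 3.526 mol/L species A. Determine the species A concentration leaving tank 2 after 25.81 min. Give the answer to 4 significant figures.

Time constants: τᵢ = Vᵢ/Q for each well-mixed tank.
τ₁ = 22.56/1.206 = 18.7065 min; τ₂ = 5.814/1.206 = 4.82090 min.
Tank 1: C₁ = C_in(1 − e^(−t/τ₁)). Tank 2 (τ₁ ≠ τ₂): C₂ = C_in[1 − (τ₁ e^(−t/τ₁) − τ₂ e^(−t/τ₂))/(τ₁ − τ₂)].
At t = 25.81: e^(−t/τ₁) = 0.251645, e^(−t/τ₂) = 0.00473025.
C₂ = 3.526·[1 − (18.7065·0.251645 − 4.82090·0.00473025)/(13.8856)] = 3.526·0.662630 = 2.33643 mol/L.

2.336 mol/L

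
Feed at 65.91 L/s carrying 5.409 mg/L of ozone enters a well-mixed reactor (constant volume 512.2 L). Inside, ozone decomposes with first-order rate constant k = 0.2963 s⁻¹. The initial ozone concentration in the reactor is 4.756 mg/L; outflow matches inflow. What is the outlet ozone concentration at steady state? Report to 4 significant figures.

1.638 mg/L

Species balance: V dC/dt = Q C_in − Q C − k V C.
At steady state: 0 = Q C_in − (Q + kV) C_ss, so C_ss = Q C_in/(Q + kV).
C_ss = 65.91·5.409/(65.91 + 0.2963·512.2) = 356.507/217.675 = 1.63780 mg/L.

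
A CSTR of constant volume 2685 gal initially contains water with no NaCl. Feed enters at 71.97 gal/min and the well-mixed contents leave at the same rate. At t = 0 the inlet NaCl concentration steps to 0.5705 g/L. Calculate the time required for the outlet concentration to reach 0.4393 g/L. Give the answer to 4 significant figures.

Species balance: V dC/dt = Q(C_in − C) ⇒ τ = V/Q = 37.3072 min.
C(t) = C_in + (C₀ − C_in) e^(−t/τ). Set C = 0.4393 and solve for t:
e^(−t/τ) = (C − C_in)/(C₀ − C_in) = (0.4393 − 0.5705)/(0 − 0.5705) = 0.229974
t = −τ ln(…) = 37.3072 × 1.46979 = 54.8338 min.

54.83 min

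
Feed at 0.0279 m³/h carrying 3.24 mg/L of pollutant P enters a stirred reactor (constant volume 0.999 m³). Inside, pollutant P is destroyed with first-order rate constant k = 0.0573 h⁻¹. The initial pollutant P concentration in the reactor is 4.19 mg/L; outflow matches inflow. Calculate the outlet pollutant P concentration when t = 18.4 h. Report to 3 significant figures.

1.71 mg/L

V dC/dt = Q(C_in − C) − k V C.
This is linear with rate a = Q/V + k = 0.085228 h⁻¹.
C_ss = Q C_in/(Q + kV) = 1.0617 mg/L; C(t) = C_ss + (C₀ − C_ss) e^(−a t).
C(18.4) = 1.0617 + (3.1283)·e^(−0.085228·18.4) = 1.0617 + (3.1283)·0.20842 = 1.7137 mg/L.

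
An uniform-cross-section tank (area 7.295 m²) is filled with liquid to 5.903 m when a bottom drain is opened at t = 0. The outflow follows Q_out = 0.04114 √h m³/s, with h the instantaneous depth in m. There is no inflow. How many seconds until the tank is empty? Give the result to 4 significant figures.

861.6 s

A dh/dt = −Q_out = −0.04114 √h.
Separate and integrate: 2(√h − √h₀) = −(0.04114/A) t.
Tank is empty when √h = 0: t_empty = 2A√h₀/0.04114.
t_empty = 2·7.295·√5.903/0.04114 = 14.5900·2.42961/0.04114 = 861.643 s.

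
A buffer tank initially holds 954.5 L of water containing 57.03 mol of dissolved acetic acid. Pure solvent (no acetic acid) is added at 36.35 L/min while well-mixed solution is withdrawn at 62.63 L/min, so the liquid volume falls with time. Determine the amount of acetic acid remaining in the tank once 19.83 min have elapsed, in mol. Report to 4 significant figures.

8.687 mol

Let m(t) be the amount of acetic acid. Volume: V(t) = V₀ + (Q_in − Q_out) t = 954.5 − 26.2800 t; V(19.83) = 433.368 L.
Solute balance: dm/dt = 0 − Q_out C = −Q_out m/V(t).
dm/m = −Q_out dt/(V₀ − 26.2800 t); integrating gives ln(m/m₀) = −(Q_out/(Q_in−Q_out)) ln(V/V₀).
m = m₀ (V₀/V)^(Q_out/(Q_in−Q_out)) = 57.03 × (954.5/433.368)^(-2.38318) = 8.68689 mol.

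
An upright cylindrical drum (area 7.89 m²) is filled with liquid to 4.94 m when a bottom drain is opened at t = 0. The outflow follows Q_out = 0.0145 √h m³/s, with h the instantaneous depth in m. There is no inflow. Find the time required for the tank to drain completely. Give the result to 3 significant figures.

2420 s

With no inflow, A dh/dt = −0.0145 √h.
Separate and integrate: 2(√h − √h₀) = −(0.0145/A) t.
Tank is empty when √h = 0: t_empty = 2A√h₀/0.0145.
t_empty = 2·7.89·√4.94/0.0145 = 15.780·2.2226/0.0145 = 2418.8 s.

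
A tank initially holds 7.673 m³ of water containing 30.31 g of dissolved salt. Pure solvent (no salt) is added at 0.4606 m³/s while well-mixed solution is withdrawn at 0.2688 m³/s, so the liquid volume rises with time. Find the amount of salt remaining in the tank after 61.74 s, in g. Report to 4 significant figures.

Total volume: dV/dt = Q_in − Q_out = 0.191800 m³/s, so V(t) = 7.673 + 0.191800 t and V(61.74) = 19.5147 m³.
No salt enters, so dm/dt = −Q_out · (m/V).
Separate: dm/m = −Q_out dt/V(t) ⇒ ln(m/m₀) = −(Q_out/(Q_in−Q_out)) ln(V/V₀).
m = m₀ (V₀/V)^(Q_out/(Q_in−Q_out)) = 30.31 × (7.673/19.5147)^(1.40146) = 8.19290 g.

8.193 g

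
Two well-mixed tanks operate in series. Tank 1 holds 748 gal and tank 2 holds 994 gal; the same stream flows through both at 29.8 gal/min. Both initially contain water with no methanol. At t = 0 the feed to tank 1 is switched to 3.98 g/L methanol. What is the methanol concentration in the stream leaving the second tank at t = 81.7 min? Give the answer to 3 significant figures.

Species balance on tank i: dCᵢ/dt = (Cᵢ₋₁ − Cᵢ)/τᵢ with τᵢ = Vᵢ/Q.
τ₁ = 748/29.8 = 25.101 min; τ₂ = 994/29.8 = 33.356 min.
Tank 1: C₁ = C_in(1 − e^(−t/τ₁)). Tank 2 (τ₁ ≠ τ₂): C₂ = C_in[1 − (τ₁ e^(−t/τ₁) − τ₂ e^(−t/τ₂))/(τ₁ − τ₂)].
At t = 81.7: e^(−t/τ₁) = 0.038585, e^(−t/τ₂) = 0.086349.
C₂ = 3.98·[1 − (25.101·0.038585 − 33.356·0.086349)/(-8.2550)] = 3.98·0.76842 = 3.0583 g/L.

3.06 g/L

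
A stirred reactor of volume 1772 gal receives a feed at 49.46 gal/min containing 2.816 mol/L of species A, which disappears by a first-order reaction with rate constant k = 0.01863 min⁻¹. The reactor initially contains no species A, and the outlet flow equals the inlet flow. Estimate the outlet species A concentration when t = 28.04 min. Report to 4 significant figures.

1.231 mol/L

Species balance: V dC/dt = Q C_in − Q C − k V C.
dC/dt = (Q/V) C_in − (Q/V + k) C; effective rate a = Q/V + k = 0.0279120 + 0.01863 = 0.0465420 min⁻¹.
C_ss = Q C_in/(Q + kV) = 1.68880 mol/L; C(t) = C_ss + (C₀ − C_ss) e^(−a t).
C(28.04) = 1.68880 + (-1.68880)·e^(−0.0465420·28.04) = 1.68880 + (-1.68880)·0.271163 = 1.23086 mol/L.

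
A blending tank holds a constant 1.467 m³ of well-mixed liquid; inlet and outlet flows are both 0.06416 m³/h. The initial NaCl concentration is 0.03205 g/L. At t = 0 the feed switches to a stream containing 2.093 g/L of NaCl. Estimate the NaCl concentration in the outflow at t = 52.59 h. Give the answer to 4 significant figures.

Unsteady species balance (constant V, well mixed): V dC/dt = Q(C_in − C).
So dC/dt = (C_in − C)/τ with τ = V/Q = 1.467/0.06416 = 22.8647 h.
Solution: C(t) = C_in + (C₀ − C_in) e^(−t/τ).
C(52.59) = 2.093 + (0.03205 − 2.093)·e^(−52.59/22.8647) = 2.093 + (-2.06095)·0.100254 = 1.88638 g/L.

1.886 g/L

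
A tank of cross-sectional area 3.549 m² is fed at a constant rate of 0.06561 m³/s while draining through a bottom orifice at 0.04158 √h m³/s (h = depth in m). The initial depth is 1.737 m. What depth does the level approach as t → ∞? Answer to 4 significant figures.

2.490 m

Unsteady balance on liquid volume: A dh/dt = Q_in − 0.04158 √h. At steady state dh/dt = 0:
Q_in = 0.04158 √h_ss ⇒ √h_ss = 0.06561/0.04158 = 1.57792.
h_ss = 1.57792² = 2.48984 m. (Since h₀ = 1.737 m < h_ss, the level will rise toward this value.)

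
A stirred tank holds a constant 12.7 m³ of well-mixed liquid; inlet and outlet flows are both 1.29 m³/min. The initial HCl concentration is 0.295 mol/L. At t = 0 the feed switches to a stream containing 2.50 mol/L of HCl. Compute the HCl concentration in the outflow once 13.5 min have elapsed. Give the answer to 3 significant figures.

1.94 mol/L

Unsteady species balance (constant V, well mixed): V dC/dt = Q(C_in − C).
Time constant τ = V/Q = 12.7/1.29 = 9.8450 min.
Integrating: C(t) = C_in + (C₀ − C_in) e^(−t/τ).
C(13.5) = 2.50 + (0.295 − 2.50)·e^(−13.5/9.8450) = 2.50 + (-2.2050)·0.25379 = 1.9404 mol/L.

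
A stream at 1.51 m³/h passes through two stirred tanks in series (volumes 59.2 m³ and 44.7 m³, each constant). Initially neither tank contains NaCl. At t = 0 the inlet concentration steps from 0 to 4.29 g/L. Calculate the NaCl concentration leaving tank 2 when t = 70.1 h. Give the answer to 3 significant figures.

2.60 g/L

Time constants: τᵢ = Vᵢ/Q for each well-mixed tank.
τ₁ = 59.2/1.51 = 39.205 h; τ₂ = 44.7/1.51 = 29.603 h.
Solving the cascade with C₁(0)=C₂(0)=0 gives C₂(t) = C_in[1 − (τ₁ e^(−t/τ₁) − τ₂ e^(−t/τ₂))/(τ₁ − τ₂)].
At t = 70.1: e^(−t/τ₁) = 0.16729, e^(−t/τ₂) = 0.093665.
C₂ = 4.29·[1 − (39.205·0.16729 − 29.603·0.093665)/(9.6026)] = 4.29·0.60574 = 2.5986 g/L.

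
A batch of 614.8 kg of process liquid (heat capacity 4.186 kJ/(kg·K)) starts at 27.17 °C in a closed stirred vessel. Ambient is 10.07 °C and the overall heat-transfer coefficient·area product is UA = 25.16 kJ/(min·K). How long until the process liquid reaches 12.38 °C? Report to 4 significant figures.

204.8 min

M c_p dT/dt = −UA(T − T_amb).
τ = M c_p/UA = 102.287 min; T_ss = T_amb = 10.0700 °C.
T(t) = T_ss + (T₀ − T_ss)e^(−t/τ); set T = 12.38:
t = −τ ln[(T − T_ss)/(T₀ − T_ss)] = −102.287 · ln(0.135088) = 204.762 min.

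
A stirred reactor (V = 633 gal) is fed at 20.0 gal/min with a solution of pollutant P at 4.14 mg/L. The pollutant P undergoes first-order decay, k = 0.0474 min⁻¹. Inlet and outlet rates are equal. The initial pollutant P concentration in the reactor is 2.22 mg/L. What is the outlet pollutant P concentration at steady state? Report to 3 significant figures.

Species balance: V dC/dt = Q C_in − Q C − k V C.
Steady state (dC/dt = 0): C_ss = Q C_in/(Q + kV) = C_in/(1 + kV/Q).
C_ss = 20.0·4.14/(20.0 + 0.0474·633) = 82.800/50.004 = 1.6559 mg/L.

1.66 mg/L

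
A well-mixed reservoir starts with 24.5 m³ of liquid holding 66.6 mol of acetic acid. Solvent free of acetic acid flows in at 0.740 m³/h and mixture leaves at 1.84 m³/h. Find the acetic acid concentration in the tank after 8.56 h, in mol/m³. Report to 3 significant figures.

Let m(t) be the amount of acetic acid. Volume: V(t) = V₀ + (Q_in − Q_out) t = 24.5 − 1.1000 t; V(8.56) = 15.084 m³.
Solute balance: dm/dt = 0 − Q_out C = −Q_out m/V(t).
dm/m = −Q_out dt/(V₀ − 1.1000 t); integrating gives ln(m/m₀) = −(Q_out/(Q_in−Q_out)) ln(V/V₀).
m = m₀ (V₀/V)^(Q_out/(Q_in−Q_out)) = 66.6 × (24.5/15.084)^(-1.6727) = 29.588 mol.
C = m/V = 29.588/15.084 = 1.9615 mol/m³.

1.96 mol/m³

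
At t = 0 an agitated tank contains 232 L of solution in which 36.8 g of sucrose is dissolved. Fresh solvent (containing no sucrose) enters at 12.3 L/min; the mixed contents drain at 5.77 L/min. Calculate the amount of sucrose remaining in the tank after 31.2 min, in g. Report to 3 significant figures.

21.1 g

Let m(t) be the amount of sucrose. Volume: V(t) = V₀ + (Q_in − Q_out) t = 232 + 6.5300 t; V(31.2) = 435.74 L.
No sucrose enters, so dm/dt = −Q_out · (m/V).
Separate: dm/m = −Q_out dt/V(t) ⇒ ln(m/m₀) = −(Q_out/(Q_in−Q_out)) ln(V/V₀).
m = m₀ (V₀/V)^(Q_out/(Q_in−Q_out)) = 36.8 × (232/435.74)^(0.88361) = 21.085 g.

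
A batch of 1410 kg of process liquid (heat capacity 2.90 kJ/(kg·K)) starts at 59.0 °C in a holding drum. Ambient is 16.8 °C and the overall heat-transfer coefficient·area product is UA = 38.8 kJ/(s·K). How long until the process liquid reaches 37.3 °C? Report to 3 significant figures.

76.1 s

Lumped-capacitance energy balance: M c_p dT/dt = UA(T_amb − T).
τ = M c_p/UA = 105.39 s; T_ss = T_amb = 16.800 °C.
T(t) = T_ss + (T₀ − T_ss)e^(−t/τ); set T = 37.3:
t = −τ ln[(T − T_ss)/(T₀ − T_ss)] = −105.39 · ln(0.48578) = 76.089 s.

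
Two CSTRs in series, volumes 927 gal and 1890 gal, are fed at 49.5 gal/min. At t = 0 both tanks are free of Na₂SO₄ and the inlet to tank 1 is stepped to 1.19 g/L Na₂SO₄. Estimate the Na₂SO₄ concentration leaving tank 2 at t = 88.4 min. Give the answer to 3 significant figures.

Time constants: τᵢ = Vᵢ/Q for each well-mixed tank.
τ₁ = 927/49.5 = 18.727 min; τ₂ = 1890/49.5 = 38.182 min.
Tank 1: C₁ = C_in(1 − e^(−t/τ₁)). Tank 2 (τ₁ ≠ τ₂): C₂ = C_in[1 − (τ₁ e^(−t/τ₁) − τ₂ e^(−t/τ₂))/(τ₁ − τ₂)].
At t = 88.4: e^(−t/τ₁) = 0.0089117, e^(−t/τ₂) = 0.098743.
C₂ = 1.19·[1 − (18.727·0.0089117 − 38.182·0.098743)/(-19.455)] = 1.19·0.81478 = 0.96959 g/L.

0.970 g/L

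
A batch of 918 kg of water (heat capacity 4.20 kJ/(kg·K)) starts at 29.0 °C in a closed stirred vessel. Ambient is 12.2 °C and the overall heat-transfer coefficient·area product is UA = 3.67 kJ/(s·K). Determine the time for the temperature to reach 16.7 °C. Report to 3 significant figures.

M c_p dT/dt = −UA(T − T_amb).
τ = M c_p/UA = 1050.6 s; T_ss = T_amb = 12.200 °C.
T(t) = T_ss + (T₀ − T_ss)e^(−t/τ); set T = 16.7:
t = −τ ln[(T − T_ss)/(T₀ − T_ss)] = −1050.6 · ln(0.26786) = 1383.9 s.

1380 s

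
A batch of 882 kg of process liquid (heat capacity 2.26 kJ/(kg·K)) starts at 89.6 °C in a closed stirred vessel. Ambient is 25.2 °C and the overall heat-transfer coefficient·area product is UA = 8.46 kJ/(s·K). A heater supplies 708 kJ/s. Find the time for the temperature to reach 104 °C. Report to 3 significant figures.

323 s

Lumped-capacitance energy balance: M c_p dT/dt = UA(T_amb − T) + Q̇.
τ = M c_p/UA = 235.62 s; T_ss = T_amb + Q̇/UA = 25.2 + 708/8.46 = 108.89 °C.
T(t) = T_ss + (T₀ − T_ss)e^(−t/τ); set T = 104:
t = −τ ln[(T − T_ss)/(T₀ − T_ss)] = −235.62 · ln(0.25342) = 323.43 s.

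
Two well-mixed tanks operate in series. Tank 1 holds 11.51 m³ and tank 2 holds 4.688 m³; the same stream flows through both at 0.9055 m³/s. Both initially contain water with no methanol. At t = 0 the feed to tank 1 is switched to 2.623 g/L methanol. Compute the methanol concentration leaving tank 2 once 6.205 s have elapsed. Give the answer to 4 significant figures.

Species balance on tank i: dCᵢ/dt = (Cᵢ₋₁ − Cᵢ)/τᵢ with τᵢ = Vᵢ/Q.
τ₁ = 11.51/0.9055 = 12.7112 s; τ₂ = 4.688/0.9055 = 5.17725 s.
Tank 1: C₁ = C_in(1 − e^(−t/τ₁)). Tank 2 (τ₁ ≠ τ₂): C₂ = C_in[1 − (τ₁ e^(−t/τ₁) − τ₂ e^(−t/τ₂))/(τ₁ − τ₂)].
At t = 6.205: e^(−t/τ₁) = 0.613760, e^(−t/τ₂) = 0.301643.
C₂ = 2.623·[1 − (12.7112·0.613760 − 5.17725·0.301643)/(7.53396)] = 2.623·0.171757 = 0.450519 g/L.

0.4505 g/L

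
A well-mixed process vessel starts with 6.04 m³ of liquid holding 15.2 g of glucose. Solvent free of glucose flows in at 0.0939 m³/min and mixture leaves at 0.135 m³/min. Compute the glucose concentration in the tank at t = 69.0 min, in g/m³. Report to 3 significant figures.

0.591 g/m³

Total volume: dV/dt = Q_in − Q_out = -0.041100 m³/min, so V(t) = 6.04 − 0.041100 t and V(69.0) = 3.2041 m³.
Solute balance: dm/dt = 0 − Q_out C = −Q_out m/V(t).
dm/m = −Q_out dt/(V₀ − 0.041100 t); integrating gives ln(m/m₀) = −(Q_out/(Q_in−Q_out)) ln(V/V₀).
m = m₀ (V₀/V)^(Q_out/(Q_in−Q_out)) = 15.2 × (6.04/3.2041)^(-3.2847) = 1.8944 g.
C = m/V = 1.8944/3.2041 = 0.59124 g/m³.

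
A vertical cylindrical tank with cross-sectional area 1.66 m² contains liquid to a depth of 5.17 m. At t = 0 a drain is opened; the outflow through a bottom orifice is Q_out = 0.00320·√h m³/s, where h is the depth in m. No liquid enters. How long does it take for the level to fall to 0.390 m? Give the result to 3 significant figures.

1710 s

Accumulation of liquid (constant cross-section A): A dh/dt = −0.00320 √h.
∫ h^(−1/2) dh = −(0.00320/A) ∫ dt, giving 2√h = 2√h₀ − (0.00320/A) t.
t = 2A(√h₀ − √h)/0.00320 = 2·1.66·(√5.17 − √0.390)/0.00320
  = 3.3200 × (2.2738 − 0.62450) / 0.00320 = 1711.1 s.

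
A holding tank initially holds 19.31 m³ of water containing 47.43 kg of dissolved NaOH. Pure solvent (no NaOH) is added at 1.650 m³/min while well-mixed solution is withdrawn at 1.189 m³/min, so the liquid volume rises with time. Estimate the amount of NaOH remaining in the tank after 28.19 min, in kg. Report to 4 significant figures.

12.58 kg

Let m(t) be the amount of NaOH. Volume: V(t) = V₀ + (Q_in − Q_out) t = 19.31 + 0.461000 t; V(28.19) = 32.3056 m³.
Species balance (pure solvent in): dm/dt = −Q_out · m/V(t).
Separate: dm/m = −Q_out dt/V(t) ⇒ ln(m/m₀) = −(Q_out/(Q_in−Q_out)) ln(V/V₀).
m = m₀ (V₀/V)^(Q_out/(Q_in−Q_out)) = 47.43 × (19.31/32.3056)^(2.57918) = 12.5782 kg.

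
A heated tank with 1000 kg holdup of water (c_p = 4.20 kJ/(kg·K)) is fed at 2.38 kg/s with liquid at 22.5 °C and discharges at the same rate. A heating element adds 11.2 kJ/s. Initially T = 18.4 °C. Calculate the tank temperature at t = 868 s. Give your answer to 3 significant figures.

23.0 °C

First-law balance (no shaft work): M c_p dT/dt = ṁ c_p (T_in − T) + 11.2.
τ = M/ṁ = 420.17 s; T_ss = T_in + Q̇/(ṁ c_p) = 22.5 + 11.2/(2.38·4.20) = 23.620 °C.
T approaches T_ss exponentially: T(t) = T_ss + (T₀ − T_ss) e^(−t/τ).
T(868) = 23.620 + (-5.2204)·e^(−868/420.17) = 23.620 + (-5.2204)·0.12671 = 22.959 °C.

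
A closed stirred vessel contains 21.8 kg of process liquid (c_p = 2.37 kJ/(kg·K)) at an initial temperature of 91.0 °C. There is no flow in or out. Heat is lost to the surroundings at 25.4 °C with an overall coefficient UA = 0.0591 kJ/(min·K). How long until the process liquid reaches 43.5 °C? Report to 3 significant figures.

1130 min

M c_p dT/dt = −UA(T − T_amb).
τ = M c_p/UA = 874.21 min; T_ss = T_amb = 25.400 °C.
T(t) = T_ss + (T₀ − T_ss)e^(−t/τ); set T = 43.5:
t = −τ ln[(T − T_ss)/(T₀ − T_ss)] = −874.21 · ln(0.27591) = 1125.7 min.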